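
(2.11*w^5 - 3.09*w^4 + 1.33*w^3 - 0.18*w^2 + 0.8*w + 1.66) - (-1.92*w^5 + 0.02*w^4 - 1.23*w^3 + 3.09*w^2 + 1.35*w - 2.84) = 4.03*w^5 - 3.11*w^4 + 2.56*w^3 - 3.27*w^2 - 0.55*w + 4.5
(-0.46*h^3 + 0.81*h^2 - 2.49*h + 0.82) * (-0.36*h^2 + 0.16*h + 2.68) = 0.1656*h^5 - 0.3652*h^4 - 0.2068*h^3 + 1.4772*h^2 - 6.542*h + 2.1976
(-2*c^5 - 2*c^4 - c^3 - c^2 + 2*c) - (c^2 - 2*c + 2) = -2*c^5 - 2*c^4 - c^3 - 2*c^2 + 4*c - 2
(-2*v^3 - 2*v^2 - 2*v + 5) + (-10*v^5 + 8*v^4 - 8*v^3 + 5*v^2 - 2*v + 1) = -10*v^5 + 8*v^4 - 10*v^3 + 3*v^2 - 4*v + 6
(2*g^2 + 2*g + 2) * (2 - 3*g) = -6*g^3 - 2*g^2 - 2*g + 4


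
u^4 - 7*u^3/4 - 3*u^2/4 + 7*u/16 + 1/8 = (u - 2)*(u - 1/2)*(u + 1/4)*(u + 1/2)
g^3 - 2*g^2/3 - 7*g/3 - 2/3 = (g - 2)*(g + 1/3)*(g + 1)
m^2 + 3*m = m*(m + 3)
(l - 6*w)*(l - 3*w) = l^2 - 9*l*w + 18*w^2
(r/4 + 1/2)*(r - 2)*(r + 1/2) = r^3/4 + r^2/8 - r - 1/2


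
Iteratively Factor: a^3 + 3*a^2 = (a)*(a^2 + 3*a) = a^2*(a + 3)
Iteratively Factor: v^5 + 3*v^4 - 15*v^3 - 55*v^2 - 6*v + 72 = (v - 4)*(v^4 + 7*v^3 + 13*v^2 - 3*v - 18) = (v - 4)*(v + 3)*(v^3 + 4*v^2 + v - 6) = (v - 4)*(v + 2)*(v + 3)*(v^2 + 2*v - 3) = (v - 4)*(v + 2)*(v + 3)^2*(v - 1)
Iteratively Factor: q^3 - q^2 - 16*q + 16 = (q + 4)*(q^2 - 5*q + 4) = (q - 4)*(q + 4)*(q - 1)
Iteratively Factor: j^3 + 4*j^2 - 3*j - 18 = (j - 2)*(j^2 + 6*j + 9) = (j - 2)*(j + 3)*(j + 3)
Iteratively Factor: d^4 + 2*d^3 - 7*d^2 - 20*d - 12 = (d - 3)*(d^3 + 5*d^2 + 8*d + 4) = (d - 3)*(d + 1)*(d^2 + 4*d + 4) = (d - 3)*(d + 1)*(d + 2)*(d + 2)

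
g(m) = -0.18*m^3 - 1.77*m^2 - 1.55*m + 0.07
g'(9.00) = -77.15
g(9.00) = -288.47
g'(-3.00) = 4.21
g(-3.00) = -6.35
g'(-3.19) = 4.25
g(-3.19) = -7.15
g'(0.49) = -3.41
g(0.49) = -1.14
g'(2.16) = -11.72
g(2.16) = -13.35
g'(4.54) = -28.75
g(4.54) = -60.29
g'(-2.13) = 3.54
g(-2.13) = -2.92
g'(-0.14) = -1.06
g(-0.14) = 0.25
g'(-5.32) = 2.00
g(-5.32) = -14.68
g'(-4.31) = 3.68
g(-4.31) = -11.72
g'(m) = -0.54*m^2 - 3.54*m - 1.55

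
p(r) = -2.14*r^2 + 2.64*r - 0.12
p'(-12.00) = 54.00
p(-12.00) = -339.96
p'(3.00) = -10.20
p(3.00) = -11.46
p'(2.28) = -7.12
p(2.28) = -5.23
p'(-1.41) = 8.67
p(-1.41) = -8.10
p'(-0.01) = 2.68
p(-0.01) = -0.15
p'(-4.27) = 20.92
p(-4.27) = -50.41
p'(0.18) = 1.87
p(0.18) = 0.29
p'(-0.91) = 6.53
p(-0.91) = -4.29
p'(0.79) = -0.74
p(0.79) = 0.63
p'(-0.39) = 4.31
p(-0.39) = -1.48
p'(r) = 2.64 - 4.28*r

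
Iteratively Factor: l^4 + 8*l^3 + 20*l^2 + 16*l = (l + 2)*(l^3 + 6*l^2 + 8*l) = (l + 2)*(l + 4)*(l^2 + 2*l) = l*(l + 2)*(l + 4)*(l + 2)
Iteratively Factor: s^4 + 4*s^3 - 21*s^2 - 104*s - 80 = (s + 4)*(s^3 - 21*s - 20) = (s + 4)^2*(s^2 - 4*s - 5) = (s + 1)*(s + 4)^2*(s - 5)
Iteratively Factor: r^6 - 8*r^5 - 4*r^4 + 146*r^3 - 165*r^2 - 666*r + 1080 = (r + 3)*(r^5 - 11*r^4 + 29*r^3 + 59*r^2 - 342*r + 360) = (r + 3)^2*(r^4 - 14*r^3 + 71*r^2 - 154*r + 120) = (r - 4)*(r + 3)^2*(r^3 - 10*r^2 + 31*r - 30) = (r - 5)*(r - 4)*(r + 3)^2*(r^2 - 5*r + 6) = (r - 5)*(r - 4)*(r - 2)*(r + 3)^2*(r - 3)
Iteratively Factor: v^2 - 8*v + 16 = (v - 4)*(v - 4)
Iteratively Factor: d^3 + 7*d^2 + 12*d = (d + 4)*(d^2 + 3*d) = d*(d + 4)*(d + 3)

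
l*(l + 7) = l^2 + 7*l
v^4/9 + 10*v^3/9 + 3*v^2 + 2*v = v*(v/3 + 1/3)*(v/3 + 1)*(v + 6)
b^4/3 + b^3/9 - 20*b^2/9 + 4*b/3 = b*(b/3 + 1)*(b - 2)*(b - 2/3)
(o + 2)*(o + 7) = o^2 + 9*o + 14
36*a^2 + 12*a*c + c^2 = (6*a + c)^2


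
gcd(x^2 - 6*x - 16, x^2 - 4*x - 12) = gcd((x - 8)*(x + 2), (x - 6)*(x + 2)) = x + 2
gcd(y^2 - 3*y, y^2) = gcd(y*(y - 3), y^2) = y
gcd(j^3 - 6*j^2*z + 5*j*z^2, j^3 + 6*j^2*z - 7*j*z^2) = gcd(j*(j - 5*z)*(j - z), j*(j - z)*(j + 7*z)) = -j^2 + j*z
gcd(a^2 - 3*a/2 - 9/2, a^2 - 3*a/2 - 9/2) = a^2 - 3*a/2 - 9/2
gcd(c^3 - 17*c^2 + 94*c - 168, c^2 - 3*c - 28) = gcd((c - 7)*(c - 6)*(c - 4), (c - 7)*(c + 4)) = c - 7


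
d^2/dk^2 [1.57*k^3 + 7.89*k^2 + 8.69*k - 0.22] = 9.42*k + 15.78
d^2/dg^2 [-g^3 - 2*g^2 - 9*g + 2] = -6*g - 4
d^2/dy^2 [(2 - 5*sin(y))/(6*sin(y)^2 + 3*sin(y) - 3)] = (20*sin(y)^4 - 62*sin(y)^3 + 70*sin(y)^2 - 35*sin(y) + 2)/(3*(sin(y) + 1)^2*(2*sin(y) - 1)^3)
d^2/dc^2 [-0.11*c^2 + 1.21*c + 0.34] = -0.220000000000000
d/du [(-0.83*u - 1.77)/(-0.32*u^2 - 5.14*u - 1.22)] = (0.2656*u^2 + 4.2662*u - (0.64*u + 5.14)*(0.83*u + 1.77) + 1.0126)/(0.32*u^2 + 5.14*u + 1.22)^2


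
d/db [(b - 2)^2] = 2*b - 4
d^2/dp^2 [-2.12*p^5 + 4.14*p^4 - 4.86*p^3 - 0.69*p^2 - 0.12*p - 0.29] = -42.4*p^3 + 49.68*p^2 - 29.16*p - 1.38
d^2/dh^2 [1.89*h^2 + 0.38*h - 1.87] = 3.78000000000000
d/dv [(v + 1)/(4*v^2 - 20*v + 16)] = (v^2 - 5*v - (v + 1)*(2*v - 5) + 4)/(4*(v^2 - 5*v + 4)^2)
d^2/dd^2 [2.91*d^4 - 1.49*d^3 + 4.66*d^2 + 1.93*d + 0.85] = 34.92*d^2 - 8.94*d + 9.32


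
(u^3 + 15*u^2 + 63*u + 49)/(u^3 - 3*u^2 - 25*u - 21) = (u^2 + 14*u + 49)/(u^2 - 4*u - 21)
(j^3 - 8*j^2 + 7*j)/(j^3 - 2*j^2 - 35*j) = (j - 1)/(j + 5)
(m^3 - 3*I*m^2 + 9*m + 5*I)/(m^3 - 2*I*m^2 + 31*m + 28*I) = (m^2 - 4*I*m + 5)/(m^2 - 3*I*m + 28)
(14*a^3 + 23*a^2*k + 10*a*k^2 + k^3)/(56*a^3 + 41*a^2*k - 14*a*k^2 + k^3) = (14*a^2 + 9*a*k + k^2)/(56*a^2 - 15*a*k + k^2)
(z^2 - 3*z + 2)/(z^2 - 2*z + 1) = (z - 2)/(z - 1)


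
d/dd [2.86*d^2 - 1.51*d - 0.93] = 5.72*d - 1.51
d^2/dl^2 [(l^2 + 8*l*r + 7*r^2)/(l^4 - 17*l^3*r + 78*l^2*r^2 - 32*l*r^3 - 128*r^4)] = 6*(-l^3 - 12*l^2*r + 132*l*r^2 - 316*r^3)/(-l^7 + 38*l^6*r - 588*l^5*r^2 + 4744*l^4*r^3 - 21248*l^3*r^4 + 52224*l^2*r^5 - 65536*l*r^6 + 32768*r^7)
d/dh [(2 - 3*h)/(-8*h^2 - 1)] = (-24*h^2 + 32*h + 3)/(64*h^4 + 16*h^2 + 1)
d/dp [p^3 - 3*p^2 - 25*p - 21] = 3*p^2 - 6*p - 25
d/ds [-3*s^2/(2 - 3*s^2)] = -12*s/(9*s^4 - 12*s^2 + 4)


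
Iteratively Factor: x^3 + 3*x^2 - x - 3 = (x + 3)*(x^2 - 1) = (x + 1)*(x + 3)*(x - 1)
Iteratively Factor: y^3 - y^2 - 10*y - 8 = (y + 1)*(y^2 - 2*y - 8) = (y - 4)*(y + 1)*(y + 2)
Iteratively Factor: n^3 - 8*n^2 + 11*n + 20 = (n - 4)*(n^2 - 4*n - 5) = (n - 5)*(n - 4)*(n + 1)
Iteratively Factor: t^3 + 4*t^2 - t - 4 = (t + 1)*(t^2 + 3*t - 4) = (t - 1)*(t + 1)*(t + 4)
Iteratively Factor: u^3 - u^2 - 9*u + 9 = (u + 3)*(u^2 - 4*u + 3) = (u - 1)*(u + 3)*(u - 3)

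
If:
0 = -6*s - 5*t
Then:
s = -5*t/6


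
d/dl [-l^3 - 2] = -3*l^2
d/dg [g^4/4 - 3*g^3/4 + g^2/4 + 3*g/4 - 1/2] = g^3 - 9*g^2/4 + g/2 + 3/4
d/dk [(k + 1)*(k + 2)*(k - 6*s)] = 3*k^2 - 12*k*s + 6*k - 18*s + 2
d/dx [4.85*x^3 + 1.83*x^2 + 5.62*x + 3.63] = 14.55*x^2 + 3.66*x + 5.62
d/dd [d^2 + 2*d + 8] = 2*d + 2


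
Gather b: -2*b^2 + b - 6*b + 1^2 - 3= -2*b^2 - 5*b - 2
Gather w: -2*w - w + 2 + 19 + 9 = 30 - 3*w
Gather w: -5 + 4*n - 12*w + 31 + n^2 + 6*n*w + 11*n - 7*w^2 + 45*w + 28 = n^2 + 15*n - 7*w^2 + w*(6*n + 33) + 54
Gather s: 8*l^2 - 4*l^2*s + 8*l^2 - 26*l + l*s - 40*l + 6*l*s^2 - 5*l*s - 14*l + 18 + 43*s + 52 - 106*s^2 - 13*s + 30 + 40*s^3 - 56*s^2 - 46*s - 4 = 16*l^2 - 80*l + 40*s^3 + s^2*(6*l - 162) + s*(-4*l^2 - 4*l - 16) + 96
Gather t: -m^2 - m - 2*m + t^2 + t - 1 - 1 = -m^2 - 3*m + t^2 + t - 2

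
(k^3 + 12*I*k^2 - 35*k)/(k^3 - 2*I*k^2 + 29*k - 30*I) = k*(k + 7*I)/(k^2 - 7*I*k - 6)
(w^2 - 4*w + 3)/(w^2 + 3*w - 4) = (w - 3)/(w + 4)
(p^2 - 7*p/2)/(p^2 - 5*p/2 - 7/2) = p/(p + 1)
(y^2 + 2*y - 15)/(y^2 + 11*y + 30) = (y - 3)/(y + 6)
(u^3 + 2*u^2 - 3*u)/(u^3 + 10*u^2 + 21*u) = (u - 1)/(u + 7)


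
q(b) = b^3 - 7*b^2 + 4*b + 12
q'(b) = 3*b^2 - 14*b + 4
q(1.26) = 7.93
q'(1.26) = -8.88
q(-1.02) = -0.42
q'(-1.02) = 21.40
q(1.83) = 2.01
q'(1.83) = -11.57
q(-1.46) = -11.87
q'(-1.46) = 30.83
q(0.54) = 12.28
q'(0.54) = -2.69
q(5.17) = -16.23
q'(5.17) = 11.81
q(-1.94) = -29.41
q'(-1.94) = 42.45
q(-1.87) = -26.50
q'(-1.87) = 40.67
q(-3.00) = -90.00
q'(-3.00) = 73.00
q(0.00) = 12.00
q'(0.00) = 4.00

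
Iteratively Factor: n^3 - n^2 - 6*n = (n)*(n^2 - n - 6) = n*(n + 2)*(n - 3)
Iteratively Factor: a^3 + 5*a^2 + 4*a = (a + 1)*(a^2 + 4*a) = (a + 1)*(a + 4)*(a)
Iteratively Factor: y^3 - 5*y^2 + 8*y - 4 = (y - 1)*(y^2 - 4*y + 4) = (y - 2)*(y - 1)*(y - 2)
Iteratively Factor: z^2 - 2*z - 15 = (z - 5)*(z + 3)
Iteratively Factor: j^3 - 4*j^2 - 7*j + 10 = (j + 2)*(j^2 - 6*j + 5) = (j - 5)*(j + 2)*(j - 1)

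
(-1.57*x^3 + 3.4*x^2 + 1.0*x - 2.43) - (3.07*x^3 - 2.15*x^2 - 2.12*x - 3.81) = -4.64*x^3 + 5.55*x^2 + 3.12*x + 1.38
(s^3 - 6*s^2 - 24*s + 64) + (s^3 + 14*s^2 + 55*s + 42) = 2*s^3 + 8*s^2 + 31*s + 106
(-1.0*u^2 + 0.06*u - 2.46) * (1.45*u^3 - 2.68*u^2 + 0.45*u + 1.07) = -1.45*u^5 + 2.767*u^4 - 4.1778*u^3 + 5.5498*u^2 - 1.0428*u - 2.6322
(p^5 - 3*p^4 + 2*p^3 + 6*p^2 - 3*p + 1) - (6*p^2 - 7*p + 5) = p^5 - 3*p^4 + 2*p^3 + 4*p - 4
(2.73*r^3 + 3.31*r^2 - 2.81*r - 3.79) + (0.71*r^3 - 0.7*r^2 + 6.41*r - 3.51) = 3.44*r^3 + 2.61*r^2 + 3.6*r - 7.3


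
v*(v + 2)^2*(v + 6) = v^4 + 10*v^3 + 28*v^2 + 24*v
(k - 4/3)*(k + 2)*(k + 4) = k^3 + 14*k^2/3 - 32/3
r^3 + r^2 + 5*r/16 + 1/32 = (r + 1/4)^2*(r + 1/2)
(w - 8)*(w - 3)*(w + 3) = w^3 - 8*w^2 - 9*w + 72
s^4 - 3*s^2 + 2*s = s*(s - 1)^2*(s + 2)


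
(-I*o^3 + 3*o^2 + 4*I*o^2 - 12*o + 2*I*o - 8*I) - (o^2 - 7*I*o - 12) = -I*o^3 + 2*o^2 + 4*I*o^2 - 12*o + 9*I*o + 12 - 8*I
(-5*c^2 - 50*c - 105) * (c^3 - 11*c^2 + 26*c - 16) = -5*c^5 + 5*c^4 + 315*c^3 - 65*c^2 - 1930*c + 1680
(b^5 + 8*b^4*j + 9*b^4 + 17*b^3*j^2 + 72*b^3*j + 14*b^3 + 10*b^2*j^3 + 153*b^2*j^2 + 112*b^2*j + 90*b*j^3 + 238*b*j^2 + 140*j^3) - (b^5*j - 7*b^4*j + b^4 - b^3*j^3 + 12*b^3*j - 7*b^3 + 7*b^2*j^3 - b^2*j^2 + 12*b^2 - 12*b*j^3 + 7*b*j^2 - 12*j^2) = -b^5*j + b^5 + 15*b^4*j + 8*b^4 + b^3*j^3 + 17*b^3*j^2 + 60*b^3*j + 21*b^3 + 3*b^2*j^3 + 154*b^2*j^2 + 112*b^2*j - 12*b^2 + 102*b*j^3 + 231*b*j^2 + 140*j^3 + 12*j^2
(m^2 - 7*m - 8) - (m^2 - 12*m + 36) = 5*m - 44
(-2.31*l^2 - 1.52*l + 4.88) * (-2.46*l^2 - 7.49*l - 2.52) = 5.6826*l^4 + 21.0411*l^3 + 5.2012*l^2 - 32.7208*l - 12.2976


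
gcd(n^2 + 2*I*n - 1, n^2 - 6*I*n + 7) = n + I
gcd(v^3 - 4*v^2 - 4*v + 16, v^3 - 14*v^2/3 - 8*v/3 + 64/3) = v^2 - 2*v - 8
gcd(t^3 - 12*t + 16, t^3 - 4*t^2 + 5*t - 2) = t - 2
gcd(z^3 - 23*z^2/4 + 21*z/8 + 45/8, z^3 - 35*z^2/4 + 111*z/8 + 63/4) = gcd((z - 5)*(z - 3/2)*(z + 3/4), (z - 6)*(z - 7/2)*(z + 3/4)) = z + 3/4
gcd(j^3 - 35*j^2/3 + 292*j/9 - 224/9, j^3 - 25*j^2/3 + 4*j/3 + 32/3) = j^2 - 28*j/3 + 32/3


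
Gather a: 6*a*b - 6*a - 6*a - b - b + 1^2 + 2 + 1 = a*(6*b - 12) - 2*b + 4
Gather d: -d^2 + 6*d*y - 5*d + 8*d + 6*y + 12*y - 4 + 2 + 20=-d^2 + d*(6*y + 3) + 18*y + 18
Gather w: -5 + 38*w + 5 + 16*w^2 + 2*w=16*w^2 + 40*w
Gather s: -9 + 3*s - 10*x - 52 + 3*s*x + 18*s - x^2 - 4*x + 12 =s*(3*x + 21) - x^2 - 14*x - 49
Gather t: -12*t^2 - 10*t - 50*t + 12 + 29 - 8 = -12*t^2 - 60*t + 33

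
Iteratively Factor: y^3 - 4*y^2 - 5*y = (y)*(y^2 - 4*y - 5) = y*(y + 1)*(y - 5)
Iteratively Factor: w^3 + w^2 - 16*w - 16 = (w - 4)*(w^2 + 5*w + 4) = (w - 4)*(w + 1)*(w + 4)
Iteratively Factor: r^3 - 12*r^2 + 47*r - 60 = (r - 5)*(r^2 - 7*r + 12) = (r - 5)*(r - 4)*(r - 3)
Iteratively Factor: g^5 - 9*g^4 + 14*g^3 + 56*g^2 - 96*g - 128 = (g - 4)*(g^4 - 5*g^3 - 6*g^2 + 32*g + 32) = (g - 4)^2*(g^3 - g^2 - 10*g - 8) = (g - 4)^2*(g + 1)*(g^2 - 2*g - 8) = (g - 4)^3*(g + 1)*(g + 2)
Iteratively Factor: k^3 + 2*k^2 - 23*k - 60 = (k - 5)*(k^2 + 7*k + 12) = (k - 5)*(k + 4)*(k + 3)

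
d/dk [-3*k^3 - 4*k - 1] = -9*k^2 - 4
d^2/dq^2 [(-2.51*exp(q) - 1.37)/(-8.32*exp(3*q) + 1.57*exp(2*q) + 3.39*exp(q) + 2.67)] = (694.992896*exp(6*q) + 755.15232*exp(5*q) + 92.5127230000001*exp(4*q) + 647.723399*exp(3*q) + 232.648191*exp(2*q) - 29.946198*exp(q) + 5.493258)*exp(q)/(575.930368*exp(9*q) - 326.037504*exp(8*q) - 642.467904*exp(7*q) - 292.652101*exp(6*q) + 471.034431*exp(5*q) + 377.969256*exp(4*q) + 53.715879*exp(3*q) - 125.62884*exp(2*q) - 72.500913*exp(q) - 19.034163)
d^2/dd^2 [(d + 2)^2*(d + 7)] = 6*d + 22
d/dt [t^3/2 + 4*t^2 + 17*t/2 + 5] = 3*t^2/2 + 8*t + 17/2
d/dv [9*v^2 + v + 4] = 18*v + 1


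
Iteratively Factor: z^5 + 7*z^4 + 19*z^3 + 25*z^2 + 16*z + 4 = (z + 2)*(z^4 + 5*z^3 + 9*z^2 + 7*z + 2) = (z + 2)^2*(z^3 + 3*z^2 + 3*z + 1) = (z + 1)*(z + 2)^2*(z^2 + 2*z + 1) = (z + 1)^2*(z + 2)^2*(z + 1)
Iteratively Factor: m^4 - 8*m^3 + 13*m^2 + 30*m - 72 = (m - 3)*(m^3 - 5*m^2 - 2*m + 24) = (m - 3)*(m + 2)*(m^2 - 7*m + 12) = (m - 4)*(m - 3)*(m + 2)*(m - 3)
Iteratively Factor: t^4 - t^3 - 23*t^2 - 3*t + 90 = (t + 3)*(t^3 - 4*t^2 - 11*t + 30) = (t + 3)^2*(t^2 - 7*t + 10) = (t - 5)*(t + 3)^2*(t - 2)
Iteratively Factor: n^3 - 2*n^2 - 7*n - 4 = (n + 1)*(n^2 - 3*n - 4) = (n + 1)^2*(n - 4)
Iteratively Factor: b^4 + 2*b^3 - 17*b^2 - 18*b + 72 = (b + 3)*(b^3 - b^2 - 14*b + 24) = (b - 3)*(b + 3)*(b^2 + 2*b - 8) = (b - 3)*(b - 2)*(b + 3)*(b + 4)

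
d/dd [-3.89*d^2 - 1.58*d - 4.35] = -7.78*d - 1.58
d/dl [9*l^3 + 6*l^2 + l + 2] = 27*l^2 + 12*l + 1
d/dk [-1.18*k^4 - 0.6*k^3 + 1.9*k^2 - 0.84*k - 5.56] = -4.72*k^3 - 1.8*k^2 + 3.8*k - 0.84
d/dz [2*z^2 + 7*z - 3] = 4*z + 7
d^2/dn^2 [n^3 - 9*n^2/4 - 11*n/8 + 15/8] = 6*n - 9/2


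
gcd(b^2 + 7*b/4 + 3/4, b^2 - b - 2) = b + 1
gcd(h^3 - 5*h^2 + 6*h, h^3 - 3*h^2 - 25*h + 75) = h - 3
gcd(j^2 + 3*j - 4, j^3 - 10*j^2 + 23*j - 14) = j - 1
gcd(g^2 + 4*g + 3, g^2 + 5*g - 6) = 1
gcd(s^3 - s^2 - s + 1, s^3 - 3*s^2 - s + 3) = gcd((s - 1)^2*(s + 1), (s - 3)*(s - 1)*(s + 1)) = s^2 - 1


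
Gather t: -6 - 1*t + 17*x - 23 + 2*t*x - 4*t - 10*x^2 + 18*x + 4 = t*(2*x - 5) - 10*x^2 + 35*x - 25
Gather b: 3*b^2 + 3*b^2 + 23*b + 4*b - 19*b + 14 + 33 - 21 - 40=6*b^2 + 8*b - 14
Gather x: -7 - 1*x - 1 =-x - 8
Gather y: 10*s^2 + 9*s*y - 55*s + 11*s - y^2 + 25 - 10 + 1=10*s^2 + 9*s*y - 44*s - y^2 + 16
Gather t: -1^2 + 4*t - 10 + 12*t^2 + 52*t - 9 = 12*t^2 + 56*t - 20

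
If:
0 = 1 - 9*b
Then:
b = 1/9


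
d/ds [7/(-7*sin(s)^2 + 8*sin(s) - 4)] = 14*(7*sin(s) - 4)*cos(s)/(7*sin(s)^2 - 8*sin(s) + 4)^2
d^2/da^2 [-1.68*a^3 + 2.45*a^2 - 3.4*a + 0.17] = 4.9 - 10.08*a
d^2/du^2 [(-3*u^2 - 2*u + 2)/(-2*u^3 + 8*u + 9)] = 2*(12*u^6 + 24*u^5 + 96*u^4 + 410*u^3 + 312*u^2 - 108*u - 29)/(8*u^9 - 96*u^7 - 108*u^6 + 384*u^5 + 864*u^4 - 26*u^3 - 1728*u^2 - 1944*u - 729)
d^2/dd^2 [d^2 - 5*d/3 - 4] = 2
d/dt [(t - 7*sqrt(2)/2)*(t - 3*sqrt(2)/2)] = 2*t - 5*sqrt(2)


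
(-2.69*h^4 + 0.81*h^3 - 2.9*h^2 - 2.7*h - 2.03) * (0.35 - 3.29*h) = 8.8501*h^5 - 3.6064*h^4 + 9.8245*h^3 + 7.868*h^2 + 5.7337*h - 0.7105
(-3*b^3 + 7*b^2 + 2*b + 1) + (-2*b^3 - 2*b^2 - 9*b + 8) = -5*b^3 + 5*b^2 - 7*b + 9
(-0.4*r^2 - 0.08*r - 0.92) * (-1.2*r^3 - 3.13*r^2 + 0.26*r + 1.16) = 0.48*r^5 + 1.348*r^4 + 1.2504*r^3 + 2.3948*r^2 - 0.332*r - 1.0672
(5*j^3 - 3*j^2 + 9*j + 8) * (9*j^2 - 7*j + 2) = 45*j^5 - 62*j^4 + 112*j^3 + 3*j^2 - 38*j + 16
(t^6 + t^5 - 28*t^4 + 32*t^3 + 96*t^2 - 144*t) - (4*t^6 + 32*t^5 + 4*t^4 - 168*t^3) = -3*t^6 - 31*t^5 - 32*t^4 + 200*t^3 + 96*t^2 - 144*t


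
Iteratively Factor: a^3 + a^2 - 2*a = (a - 1)*(a^2 + 2*a) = a*(a - 1)*(a + 2)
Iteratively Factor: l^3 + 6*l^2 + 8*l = (l)*(l^2 + 6*l + 8) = l*(l + 4)*(l + 2)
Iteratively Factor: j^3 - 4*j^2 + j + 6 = (j - 2)*(j^2 - 2*j - 3) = (j - 2)*(j + 1)*(j - 3)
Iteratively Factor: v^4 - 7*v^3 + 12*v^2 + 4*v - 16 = (v - 2)*(v^3 - 5*v^2 + 2*v + 8) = (v - 2)^2*(v^2 - 3*v - 4) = (v - 2)^2*(v + 1)*(v - 4)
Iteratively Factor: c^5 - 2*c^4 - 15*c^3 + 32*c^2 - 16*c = (c - 1)*(c^4 - c^3 - 16*c^2 + 16*c) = c*(c - 1)*(c^3 - c^2 - 16*c + 16) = c*(c - 1)*(c + 4)*(c^2 - 5*c + 4) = c*(c - 1)^2*(c + 4)*(c - 4)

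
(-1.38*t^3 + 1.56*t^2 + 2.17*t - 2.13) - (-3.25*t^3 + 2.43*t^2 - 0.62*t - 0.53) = 1.87*t^3 - 0.87*t^2 + 2.79*t - 1.6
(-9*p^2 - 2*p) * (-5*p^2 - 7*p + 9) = 45*p^4 + 73*p^3 - 67*p^2 - 18*p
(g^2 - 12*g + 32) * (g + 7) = g^3 - 5*g^2 - 52*g + 224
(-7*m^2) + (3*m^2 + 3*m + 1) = -4*m^2 + 3*m + 1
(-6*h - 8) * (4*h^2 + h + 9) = -24*h^3 - 38*h^2 - 62*h - 72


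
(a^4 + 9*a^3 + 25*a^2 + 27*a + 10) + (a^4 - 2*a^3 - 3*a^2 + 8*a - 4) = 2*a^4 + 7*a^3 + 22*a^2 + 35*a + 6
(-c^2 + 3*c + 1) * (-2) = 2*c^2 - 6*c - 2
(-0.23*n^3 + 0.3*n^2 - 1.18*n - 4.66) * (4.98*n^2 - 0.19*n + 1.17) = -1.1454*n^5 + 1.5377*n^4 - 6.2025*n^3 - 22.6316*n^2 - 0.4952*n - 5.4522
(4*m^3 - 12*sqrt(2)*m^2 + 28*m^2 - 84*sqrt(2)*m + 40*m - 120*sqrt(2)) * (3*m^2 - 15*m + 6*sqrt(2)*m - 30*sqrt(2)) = 12*m^5 - 12*sqrt(2)*m^4 + 24*m^4 - 444*m^3 - 24*sqrt(2)*m^3 - 888*m^2 + 300*sqrt(2)*m^2 + 600*sqrt(2)*m + 3600*m + 7200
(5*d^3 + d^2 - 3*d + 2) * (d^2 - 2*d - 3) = 5*d^5 - 9*d^4 - 20*d^3 + 5*d^2 + 5*d - 6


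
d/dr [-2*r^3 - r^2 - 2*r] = -6*r^2 - 2*r - 2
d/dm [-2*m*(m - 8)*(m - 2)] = -6*m^2 + 40*m - 32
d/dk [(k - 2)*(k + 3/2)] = 2*k - 1/2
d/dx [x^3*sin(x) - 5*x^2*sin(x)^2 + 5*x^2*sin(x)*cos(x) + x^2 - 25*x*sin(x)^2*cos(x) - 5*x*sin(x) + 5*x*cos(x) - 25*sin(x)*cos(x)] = x^3*cos(x) + 3*x^2*sin(x) + 5*sqrt(2)*x^2*cos(2*x + pi/4) + 5*x*sin(x)/4 - 75*x*sin(3*x)/4 + 5*sqrt(2)*x*sin(2*x + pi/4) - 5*x*cos(x) - 3*x - 25*cos(x)/4 - 25*cos(2*x) + 25*cos(3*x)/4 + 5*sqrt(2)*cos(x + pi/4)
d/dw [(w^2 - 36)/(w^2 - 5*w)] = (-5*w^2 + 72*w - 180)/(w^2*(w^2 - 10*w + 25))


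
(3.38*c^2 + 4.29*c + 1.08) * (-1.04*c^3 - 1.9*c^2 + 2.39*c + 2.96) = -3.5152*c^5 - 10.8836*c^4 - 1.196*c^3 + 18.2059*c^2 + 15.2796*c + 3.1968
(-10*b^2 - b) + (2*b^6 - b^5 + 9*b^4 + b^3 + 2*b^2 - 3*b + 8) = 2*b^6 - b^5 + 9*b^4 + b^3 - 8*b^2 - 4*b + 8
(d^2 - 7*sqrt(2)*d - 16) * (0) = 0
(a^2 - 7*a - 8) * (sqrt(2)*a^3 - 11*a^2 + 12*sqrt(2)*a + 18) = sqrt(2)*a^5 - 11*a^4 - 7*sqrt(2)*a^4 + 4*sqrt(2)*a^3 + 77*a^3 - 84*sqrt(2)*a^2 + 106*a^2 - 96*sqrt(2)*a - 126*a - 144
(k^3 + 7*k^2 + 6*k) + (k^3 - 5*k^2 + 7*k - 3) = 2*k^3 + 2*k^2 + 13*k - 3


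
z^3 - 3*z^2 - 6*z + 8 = (z - 4)*(z - 1)*(z + 2)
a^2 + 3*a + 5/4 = (a + 1/2)*(a + 5/2)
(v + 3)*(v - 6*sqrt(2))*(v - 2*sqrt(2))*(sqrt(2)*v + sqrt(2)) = sqrt(2)*v^4 - 16*v^3 + 4*sqrt(2)*v^3 - 64*v^2 + 27*sqrt(2)*v^2 - 48*v + 96*sqrt(2)*v + 72*sqrt(2)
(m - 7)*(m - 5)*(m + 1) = m^3 - 11*m^2 + 23*m + 35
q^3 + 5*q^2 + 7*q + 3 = (q + 1)^2*(q + 3)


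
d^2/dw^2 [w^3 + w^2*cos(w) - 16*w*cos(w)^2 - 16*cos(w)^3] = -w^2*cos(w) - 4*w*sin(w) + 32*w*cos(2*w) + 6*w + 32*sin(2*w) + 14*cos(w) + 36*cos(3*w)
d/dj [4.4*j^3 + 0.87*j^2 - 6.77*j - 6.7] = 13.2*j^2 + 1.74*j - 6.77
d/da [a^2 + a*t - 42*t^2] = 2*a + t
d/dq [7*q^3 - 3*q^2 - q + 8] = 21*q^2 - 6*q - 1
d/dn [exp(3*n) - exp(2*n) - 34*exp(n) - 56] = (3*exp(2*n) - 2*exp(n) - 34)*exp(n)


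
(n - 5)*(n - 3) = n^2 - 8*n + 15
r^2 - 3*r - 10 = (r - 5)*(r + 2)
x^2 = x^2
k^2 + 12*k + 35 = (k + 5)*(k + 7)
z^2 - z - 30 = (z - 6)*(z + 5)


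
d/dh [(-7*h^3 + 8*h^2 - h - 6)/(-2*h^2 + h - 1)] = (14*h^4 - 14*h^3 + 27*h^2 - 40*h + 7)/(4*h^4 - 4*h^3 + 5*h^2 - 2*h + 1)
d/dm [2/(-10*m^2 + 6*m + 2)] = (10*m - 3)/(-5*m^2 + 3*m + 1)^2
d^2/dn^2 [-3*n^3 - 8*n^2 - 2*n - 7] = -18*n - 16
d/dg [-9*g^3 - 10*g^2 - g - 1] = -27*g^2 - 20*g - 1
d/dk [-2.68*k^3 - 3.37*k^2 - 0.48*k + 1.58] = -8.04*k^2 - 6.74*k - 0.48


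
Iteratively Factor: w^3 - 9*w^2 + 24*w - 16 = (w - 1)*(w^2 - 8*w + 16) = (w - 4)*(w - 1)*(w - 4)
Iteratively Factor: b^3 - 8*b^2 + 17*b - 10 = (b - 5)*(b^2 - 3*b + 2) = (b - 5)*(b - 2)*(b - 1)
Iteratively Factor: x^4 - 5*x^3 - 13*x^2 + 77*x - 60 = (x - 3)*(x^3 - 2*x^2 - 19*x + 20) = (x - 5)*(x - 3)*(x^2 + 3*x - 4) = (x - 5)*(x - 3)*(x + 4)*(x - 1)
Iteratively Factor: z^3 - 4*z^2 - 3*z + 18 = (z - 3)*(z^2 - z - 6) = (z - 3)*(z + 2)*(z - 3)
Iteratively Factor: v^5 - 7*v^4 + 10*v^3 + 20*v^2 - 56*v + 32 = (v + 2)*(v^4 - 9*v^3 + 28*v^2 - 36*v + 16) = (v - 2)*(v + 2)*(v^3 - 7*v^2 + 14*v - 8) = (v - 4)*(v - 2)*(v + 2)*(v^2 - 3*v + 2) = (v - 4)*(v - 2)*(v - 1)*(v + 2)*(v - 2)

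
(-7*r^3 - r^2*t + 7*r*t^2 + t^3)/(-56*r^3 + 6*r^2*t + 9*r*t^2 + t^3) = (r^2 - t^2)/(8*r^2 - 2*r*t - t^2)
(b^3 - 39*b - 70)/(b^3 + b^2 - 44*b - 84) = (b + 5)/(b + 6)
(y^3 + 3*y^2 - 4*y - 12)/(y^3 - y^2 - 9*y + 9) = (y^2 - 4)/(y^2 - 4*y + 3)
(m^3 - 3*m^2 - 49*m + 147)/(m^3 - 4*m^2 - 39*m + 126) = (m + 7)/(m + 6)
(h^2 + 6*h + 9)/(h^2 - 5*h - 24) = (h + 3)/(h - 8)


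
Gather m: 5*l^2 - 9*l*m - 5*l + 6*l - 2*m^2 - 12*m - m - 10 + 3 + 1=5*l^2 + l - 2*m^2 + m*(-9*l - 13) - 6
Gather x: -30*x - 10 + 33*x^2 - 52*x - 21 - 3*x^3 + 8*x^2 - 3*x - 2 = -3*x^3 + 41*x^2 - 85*x - 33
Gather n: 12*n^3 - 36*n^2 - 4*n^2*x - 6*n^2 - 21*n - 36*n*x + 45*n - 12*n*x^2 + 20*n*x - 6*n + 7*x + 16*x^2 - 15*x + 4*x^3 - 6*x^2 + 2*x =12*n^3 + n^2*(-4*x - 42) + n*(-12*x^2 - 16*x + 18) + 4*x^3 + 10*x^2 - 6*x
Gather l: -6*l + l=-5*l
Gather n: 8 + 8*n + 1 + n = 9*n + 9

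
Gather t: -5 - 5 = -10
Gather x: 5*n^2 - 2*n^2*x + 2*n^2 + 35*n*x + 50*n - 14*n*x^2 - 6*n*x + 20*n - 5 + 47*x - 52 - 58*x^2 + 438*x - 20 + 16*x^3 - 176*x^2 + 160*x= 7*n^2 + 70*n + 16*x^3 + x^2*(-14*n - 234) + x*(-2*n^2 + 29*n + 645) - 77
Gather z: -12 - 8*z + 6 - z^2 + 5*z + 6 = -z^2 - 3*z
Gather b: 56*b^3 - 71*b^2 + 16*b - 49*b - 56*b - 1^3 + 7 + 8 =56*b^3 - 71*b^2 - 89*b + 14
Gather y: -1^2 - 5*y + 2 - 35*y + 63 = 64 - 40*y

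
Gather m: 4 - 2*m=4 - 2*m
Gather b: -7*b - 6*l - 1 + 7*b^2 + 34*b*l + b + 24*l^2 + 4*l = 7*b^2 + b*(34*l - 6) + 24*l^2 - 2*l - 1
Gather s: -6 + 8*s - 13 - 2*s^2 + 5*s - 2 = -2*s^2 + 13*s - 21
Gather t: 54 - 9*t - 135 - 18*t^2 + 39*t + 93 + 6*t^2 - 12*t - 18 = -12*t^2 + 18*t - 6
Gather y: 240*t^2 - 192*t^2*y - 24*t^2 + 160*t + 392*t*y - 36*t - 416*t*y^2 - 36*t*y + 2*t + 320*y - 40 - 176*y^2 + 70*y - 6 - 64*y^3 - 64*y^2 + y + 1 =216*t^2 + 126*t - 64*y^3 + y^2*(-416*t - 240) + y*(-192*t^2 + 356*t + 391) - 45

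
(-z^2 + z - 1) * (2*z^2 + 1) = -2*z^4 + 2*z^3 - 3*z^2 + z - 1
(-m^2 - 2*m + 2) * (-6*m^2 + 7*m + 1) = 6*m^4 + 5*m^3 - 27*m^2 + 12*m + 2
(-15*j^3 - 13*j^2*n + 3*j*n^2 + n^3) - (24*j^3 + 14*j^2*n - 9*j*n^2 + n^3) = -39*j^3 - 27*j^2*n + 12*j*n^2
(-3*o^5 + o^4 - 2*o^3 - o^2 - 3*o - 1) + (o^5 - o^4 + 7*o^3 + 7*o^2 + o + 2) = -2*o^5 + 5*o^3 + 6*o^2 - 2*o + 1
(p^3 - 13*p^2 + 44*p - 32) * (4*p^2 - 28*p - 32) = 4*p^5 - 80*p^4 + 508*p^3 - 944*p^2 - 512*p + 1024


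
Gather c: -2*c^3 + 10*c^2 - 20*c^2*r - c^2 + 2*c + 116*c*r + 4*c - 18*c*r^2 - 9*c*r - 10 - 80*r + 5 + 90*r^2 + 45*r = -2*c^3 + c^2*(9 - 20*r) + c*(-18*r^2 + 107*r + 6) + 90*r^2 - 35*r - 5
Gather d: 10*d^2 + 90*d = 10*d^2 + 90*d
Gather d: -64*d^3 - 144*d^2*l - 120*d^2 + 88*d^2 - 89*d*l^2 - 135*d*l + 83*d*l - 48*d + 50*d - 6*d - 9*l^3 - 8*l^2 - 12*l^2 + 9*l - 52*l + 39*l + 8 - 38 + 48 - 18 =-64*d^3 + d^2*(-144*l - 32) + d*(-89*l^2 - 52*l - 4) - 9*l^3 - 20*l^2 - 4*l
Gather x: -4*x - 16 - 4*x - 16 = -8*x - 32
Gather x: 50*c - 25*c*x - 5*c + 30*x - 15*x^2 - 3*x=45*c - 15*x^2 + x*(27 - 25*c)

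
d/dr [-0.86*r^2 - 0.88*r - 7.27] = -1.72*r - 0.88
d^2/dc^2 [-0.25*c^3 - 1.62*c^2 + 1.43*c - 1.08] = -1.5*c - 3.24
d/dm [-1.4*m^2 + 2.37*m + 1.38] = 2.37 - 2.8*m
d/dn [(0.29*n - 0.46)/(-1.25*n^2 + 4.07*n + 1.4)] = (0.3625*n^2 - 1.15*n + 2.2782)/(1.5625*n^4 - 10.175*n^3 + 13.0649*n^2 + 11.396*n + 1.96)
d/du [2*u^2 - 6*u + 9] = 4*u - 6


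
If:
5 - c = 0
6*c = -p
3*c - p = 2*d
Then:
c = 5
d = 45/2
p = -30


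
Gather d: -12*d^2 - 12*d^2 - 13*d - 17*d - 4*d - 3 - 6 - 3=-24*d^2 - 34*d - 12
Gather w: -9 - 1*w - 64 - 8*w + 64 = -9*w - 9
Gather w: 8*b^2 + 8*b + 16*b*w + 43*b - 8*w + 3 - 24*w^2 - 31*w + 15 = 8*b^2 + 51*b - 24*w^2 + w*(16*b - 39) + 18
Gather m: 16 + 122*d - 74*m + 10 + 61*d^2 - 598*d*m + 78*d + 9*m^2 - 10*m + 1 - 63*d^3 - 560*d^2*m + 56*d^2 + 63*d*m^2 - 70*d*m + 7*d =-63*d^3 + 117*d^2 + 207*d + m^2*(63*d + 9) + m*(-560*d^2 - 668*d - 84) + 27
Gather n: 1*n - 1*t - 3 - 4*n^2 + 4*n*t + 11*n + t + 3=-4*n^2 + n*(4*t + 12)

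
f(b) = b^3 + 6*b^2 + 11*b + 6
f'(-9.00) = 146.00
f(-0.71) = 0.86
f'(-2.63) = 0.19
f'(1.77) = 41.64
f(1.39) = 35.57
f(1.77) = 49.81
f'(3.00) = 74.00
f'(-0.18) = 8.94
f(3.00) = 120.00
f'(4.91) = 142.24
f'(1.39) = 33.48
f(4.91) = 323.03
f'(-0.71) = 3.99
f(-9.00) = -336.00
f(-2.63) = 0.38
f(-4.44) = -12.09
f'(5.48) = 166.85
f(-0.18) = 4.21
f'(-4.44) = 16.86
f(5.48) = 411.03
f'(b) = 3*b^2 + 12*b + 11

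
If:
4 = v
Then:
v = 4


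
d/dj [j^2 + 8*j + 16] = 2*j + 8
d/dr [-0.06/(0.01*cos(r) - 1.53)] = -0.0006*sin(r)/(0.01*cos(r) - 1.53)^2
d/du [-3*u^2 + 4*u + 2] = 4 - 6*u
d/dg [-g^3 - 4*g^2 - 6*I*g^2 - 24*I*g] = -3*g^2 - 4*g*(2 + 3*I) - 24*I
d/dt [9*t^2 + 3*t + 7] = 18*t + 3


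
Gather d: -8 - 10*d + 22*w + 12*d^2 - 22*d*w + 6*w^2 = 12*d^2 + d*(-22*w - 10) + 6*w^2 + 22*w - 8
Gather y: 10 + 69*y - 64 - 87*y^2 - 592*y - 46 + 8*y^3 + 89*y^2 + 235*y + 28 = 8*y^3 + 2*y^2 - 288*y - 72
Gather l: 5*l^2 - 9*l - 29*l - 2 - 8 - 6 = 5*l^2 - 38*l - 16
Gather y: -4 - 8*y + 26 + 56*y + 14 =48*y + 36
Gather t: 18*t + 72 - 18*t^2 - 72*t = -18*t^2 - 54*t + 72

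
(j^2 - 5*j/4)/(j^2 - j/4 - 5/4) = j/(j + 1)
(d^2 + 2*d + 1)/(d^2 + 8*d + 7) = (d + 1)/(d + 7)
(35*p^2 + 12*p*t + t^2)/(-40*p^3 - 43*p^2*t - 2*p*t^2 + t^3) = (-7*p - t)/(8*p^2 + 7*p*t - t^2)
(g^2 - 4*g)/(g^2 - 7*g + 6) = g*(g - 4)/(g^2 - 7*g + 6)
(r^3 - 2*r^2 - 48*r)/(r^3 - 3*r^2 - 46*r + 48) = r/(r - 1)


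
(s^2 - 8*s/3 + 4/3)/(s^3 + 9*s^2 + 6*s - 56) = (s - 2/3)/(s^2 + 11*s + 28)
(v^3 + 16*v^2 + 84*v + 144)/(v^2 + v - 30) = (v^2 + 10*v + 24)/(v - 5)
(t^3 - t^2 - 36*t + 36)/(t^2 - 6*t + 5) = (t^2 - 36)/(t - 5)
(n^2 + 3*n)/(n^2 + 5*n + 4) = n*(n + 3)/(n^2 + 5*n + 4)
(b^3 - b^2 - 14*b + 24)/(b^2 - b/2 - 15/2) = 2*(b^2 + 2*b - 8)/(2*b + 5)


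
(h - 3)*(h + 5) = h^2 + 2*h - 15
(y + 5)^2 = y^2 + 10*y + 25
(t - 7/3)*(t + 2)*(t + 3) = t^3 + 8*t^2/3 - 17*t/3 - 14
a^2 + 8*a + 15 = (a + 3)*(a + 5)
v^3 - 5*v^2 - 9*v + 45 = (v - 5)*(v - 3)*(v + 3)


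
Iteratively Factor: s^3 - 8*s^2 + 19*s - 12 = (s - 4)*(s^2 - 4*s + 3) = (s - 4)*(s - 1)*(s - 3)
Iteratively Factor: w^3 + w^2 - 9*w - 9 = (w + 1)*(w^2 - 9) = (w - 3)*(w + 1)*(w + 3)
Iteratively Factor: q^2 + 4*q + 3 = (q + 3)*(q + 1)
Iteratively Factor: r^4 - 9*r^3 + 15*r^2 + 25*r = (r - 5)*(r^3 - 4*r^2 - 5*r) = (r - 5)^2*(r^2 + r) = (r - 5)^2*(r + 1)*(r)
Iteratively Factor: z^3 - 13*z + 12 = (z - 3)*(z^2 + 3*z - 4) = (z - 3)*(z + 4)*(z - 1)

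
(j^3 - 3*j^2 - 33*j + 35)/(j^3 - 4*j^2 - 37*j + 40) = (j - 7)/(j - 8)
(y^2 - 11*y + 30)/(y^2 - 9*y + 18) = (y - 5)/(y - 3)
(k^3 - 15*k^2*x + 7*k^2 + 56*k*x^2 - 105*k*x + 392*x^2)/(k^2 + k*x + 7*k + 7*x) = (k^2 - 15*k*x + 56*x^2)/(k + x)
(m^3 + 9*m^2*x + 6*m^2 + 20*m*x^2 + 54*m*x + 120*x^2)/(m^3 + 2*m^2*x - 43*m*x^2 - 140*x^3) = (-m - 6)/(-m + 7*x)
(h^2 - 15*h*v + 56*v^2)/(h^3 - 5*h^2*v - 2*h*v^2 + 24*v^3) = (h^2 - 15*h*v + 56*v^2)/(h^3 - 5*h^2*v - 2*h*v^2 + 24*v^3)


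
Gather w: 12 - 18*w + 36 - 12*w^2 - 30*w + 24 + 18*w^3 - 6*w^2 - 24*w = 18*w^3 - 18*w^2 - 72*w + 72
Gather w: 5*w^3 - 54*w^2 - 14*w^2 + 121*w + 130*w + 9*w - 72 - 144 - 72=5*w^3 - 68*w^2 + 260*w - 288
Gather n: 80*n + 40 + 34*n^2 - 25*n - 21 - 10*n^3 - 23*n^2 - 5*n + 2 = -10*n^3 + 11*n^2 + 50*n + 21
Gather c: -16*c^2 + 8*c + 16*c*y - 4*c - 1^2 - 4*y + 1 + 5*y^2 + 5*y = -16*c^2 + c*(16*y + 4) + 5*y^2 + y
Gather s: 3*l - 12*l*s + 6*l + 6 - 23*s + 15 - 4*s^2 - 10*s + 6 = 9*l - 4*s^2 + s*(-12*l - 33) + 27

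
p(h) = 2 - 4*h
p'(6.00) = -4.00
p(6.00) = -22.00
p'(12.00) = -4.00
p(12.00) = -46.00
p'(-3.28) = -4.00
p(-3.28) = 15.12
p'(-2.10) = -4.00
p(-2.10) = 10.40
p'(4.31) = -4.00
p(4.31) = -15.24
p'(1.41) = -4.00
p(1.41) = -3.64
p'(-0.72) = -4.00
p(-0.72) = 4.88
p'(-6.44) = -4.00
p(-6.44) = 27.76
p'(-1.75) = -4.00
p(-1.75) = 9.00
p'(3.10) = -4.00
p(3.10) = -10.40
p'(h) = -4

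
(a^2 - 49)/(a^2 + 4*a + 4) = (a^2 - 49)/(a^2 + 4*a + 4)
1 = 1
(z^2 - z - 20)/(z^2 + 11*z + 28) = (z - 5)/(z + 7)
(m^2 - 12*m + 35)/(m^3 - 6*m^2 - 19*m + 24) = (m^2 - 12*m + 35)/(m^3 - 6*m^2 - 19*m + 24)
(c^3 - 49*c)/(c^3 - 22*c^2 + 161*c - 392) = c*(c + 7)/(c^2 - 15*c + 56)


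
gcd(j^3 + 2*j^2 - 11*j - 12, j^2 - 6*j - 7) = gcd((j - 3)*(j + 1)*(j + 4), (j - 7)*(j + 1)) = j + 1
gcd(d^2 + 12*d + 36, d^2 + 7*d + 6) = d + 6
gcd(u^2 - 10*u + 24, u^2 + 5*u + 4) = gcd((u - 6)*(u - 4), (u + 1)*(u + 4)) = 1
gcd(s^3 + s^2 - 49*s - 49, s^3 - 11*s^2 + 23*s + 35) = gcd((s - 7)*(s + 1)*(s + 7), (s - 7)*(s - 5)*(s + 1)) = s^2 - 6*s - 7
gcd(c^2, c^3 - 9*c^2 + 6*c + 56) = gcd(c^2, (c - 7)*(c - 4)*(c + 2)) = 1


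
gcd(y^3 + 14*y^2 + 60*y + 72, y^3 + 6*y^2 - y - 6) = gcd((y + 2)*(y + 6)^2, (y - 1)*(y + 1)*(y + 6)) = y + 6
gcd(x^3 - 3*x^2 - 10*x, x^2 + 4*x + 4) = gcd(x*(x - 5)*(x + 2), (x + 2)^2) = x + 2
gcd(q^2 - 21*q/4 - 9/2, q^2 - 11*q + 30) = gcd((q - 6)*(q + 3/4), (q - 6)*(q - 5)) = q - 6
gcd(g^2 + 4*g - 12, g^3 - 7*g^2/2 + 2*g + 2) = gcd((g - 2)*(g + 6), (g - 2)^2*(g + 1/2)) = g - 2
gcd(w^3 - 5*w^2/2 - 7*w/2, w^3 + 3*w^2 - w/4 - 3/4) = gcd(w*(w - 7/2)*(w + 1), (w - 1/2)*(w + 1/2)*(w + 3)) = 1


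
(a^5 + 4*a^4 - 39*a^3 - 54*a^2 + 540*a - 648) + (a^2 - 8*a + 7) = a^5 + 4*a^4 - 39*a^3 - 53*a^2 + 532*a - 641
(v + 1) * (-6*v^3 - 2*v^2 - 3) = -6*v^4 - 8*v^3 - 2*v^2 - 3*v - 3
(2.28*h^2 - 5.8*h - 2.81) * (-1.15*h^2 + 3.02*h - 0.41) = -2.622*h^4 + 13.5556*h^3 - 15.2193*h^2 - 6.1082*h + 1.1521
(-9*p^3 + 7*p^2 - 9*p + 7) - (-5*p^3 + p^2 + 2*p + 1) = -4*p^3 + 6*p^2 - 11*p + 6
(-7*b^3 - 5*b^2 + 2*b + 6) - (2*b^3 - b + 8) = -9*b^3 - 5*b^2 + 3*b - 2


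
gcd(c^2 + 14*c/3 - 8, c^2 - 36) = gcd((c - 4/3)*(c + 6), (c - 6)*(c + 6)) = c + 6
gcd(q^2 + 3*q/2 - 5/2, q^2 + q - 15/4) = q + 5/2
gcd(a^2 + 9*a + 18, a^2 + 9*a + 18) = a^2 + 9*a + 18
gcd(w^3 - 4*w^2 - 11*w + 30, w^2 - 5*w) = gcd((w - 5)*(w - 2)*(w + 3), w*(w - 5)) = w - 5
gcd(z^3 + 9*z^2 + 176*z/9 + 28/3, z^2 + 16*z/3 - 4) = z + 6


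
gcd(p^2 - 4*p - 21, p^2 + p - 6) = p + 3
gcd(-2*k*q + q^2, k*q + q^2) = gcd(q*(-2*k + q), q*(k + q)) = q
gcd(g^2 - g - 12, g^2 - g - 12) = g^2 - g - 12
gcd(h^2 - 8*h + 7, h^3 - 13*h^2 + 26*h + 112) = h - 7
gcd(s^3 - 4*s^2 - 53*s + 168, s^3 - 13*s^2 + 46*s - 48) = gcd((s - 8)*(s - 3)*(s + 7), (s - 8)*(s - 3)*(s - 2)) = s^2 - 11*s + 24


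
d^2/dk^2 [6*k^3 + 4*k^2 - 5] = 36*k + 8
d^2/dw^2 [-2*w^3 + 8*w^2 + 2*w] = 16 - 12*w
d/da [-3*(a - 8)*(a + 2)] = 18 - 6*a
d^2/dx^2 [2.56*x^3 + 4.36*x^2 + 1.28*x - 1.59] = 15.36*x + 8.72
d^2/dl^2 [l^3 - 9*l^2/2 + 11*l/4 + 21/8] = 6*l - 9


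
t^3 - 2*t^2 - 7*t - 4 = (t - 4)*(t + 1)^2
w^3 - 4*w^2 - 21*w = w*(w - 7)*(w + 3)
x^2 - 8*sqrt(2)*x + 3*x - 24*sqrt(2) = (x + 3)*(x - 8*sqrt(2))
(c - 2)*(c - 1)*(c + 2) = c^3 - c^2 - 4*c + 4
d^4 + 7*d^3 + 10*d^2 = d^2*(d + 2)*(d + 5)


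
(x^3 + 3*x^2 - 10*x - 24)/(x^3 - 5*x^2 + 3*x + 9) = (x^2 + 6*x + 8)/(x^2 - 2*x - 3)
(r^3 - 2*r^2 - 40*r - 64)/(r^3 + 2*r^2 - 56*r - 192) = (r + 2)/(r + 6)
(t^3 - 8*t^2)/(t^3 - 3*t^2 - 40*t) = t/(t + 5)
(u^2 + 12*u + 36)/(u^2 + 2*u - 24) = (u + 6)/(u - 4)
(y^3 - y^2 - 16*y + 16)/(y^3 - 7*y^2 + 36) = (y^3 - y^2 - 16*y + 16)/(y^3 - 7*y^2 + 36)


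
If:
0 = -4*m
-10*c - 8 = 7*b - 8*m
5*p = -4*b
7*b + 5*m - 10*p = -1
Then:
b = -1/15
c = -113/150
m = 0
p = 4/75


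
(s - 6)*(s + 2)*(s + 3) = s^3 - s^2 - 24*s - 36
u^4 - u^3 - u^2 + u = u*(u - 1)^2*(u + 1)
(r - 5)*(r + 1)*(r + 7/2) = r^3 - r^2/2 - 19*r - 35/2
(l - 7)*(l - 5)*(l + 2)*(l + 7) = l^4 - 3*l^3 - 59*l^2 + 147*l + 490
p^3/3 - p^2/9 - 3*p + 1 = (p/3 + 1)*(p - 3)*(p - 1/3)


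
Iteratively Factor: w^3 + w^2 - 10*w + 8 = (w - 1)*(w^2 + 2*w - 8) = (w - 2)*(w - 1)*(w + 4)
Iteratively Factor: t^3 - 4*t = (t)*(t^2 - 4) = t*(t - 2)*(t + 2)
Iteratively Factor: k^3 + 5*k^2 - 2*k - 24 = (k + 3)*(k^2 + 2*k - 8) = (k + 3)*(k + 4)*(k - 2)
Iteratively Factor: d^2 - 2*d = (d - 2)*(d)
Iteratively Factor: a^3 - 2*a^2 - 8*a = (a - 4)*(a^2 + 2*a) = a*(a - 4)*(a + 2)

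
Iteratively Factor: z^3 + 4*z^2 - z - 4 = (z + 1)*(z^2 + 3*z - 4) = (z - 1)*(z + 1)*(z + 4)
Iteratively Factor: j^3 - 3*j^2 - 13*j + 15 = (j - 5)*(j^2 + 2*j - 3) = (j - 5)*(j - 1)*(j + 3)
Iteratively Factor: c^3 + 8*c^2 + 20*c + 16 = (c + 2)*(c^2 + 6*c + 8) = (c + 2)*(c + 4)*(c + 2)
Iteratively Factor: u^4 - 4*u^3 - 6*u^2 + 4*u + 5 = (u + 1)*(u^3 - 5*u^2 - u + 5) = (u - 1)*(u + 1)*(u^2 - 4*u - 5) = (u - 1)*(u + 1)^2*(u - 5)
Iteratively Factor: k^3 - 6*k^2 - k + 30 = (k + 2)*(k^2 - 8*k + 15) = (k - 5)*(k + 2)*(k - 3)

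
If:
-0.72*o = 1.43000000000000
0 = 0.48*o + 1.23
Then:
No Solution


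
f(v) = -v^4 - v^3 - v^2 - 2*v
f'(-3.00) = 85.00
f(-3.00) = -57.00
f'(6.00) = -986.00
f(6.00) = -1560.00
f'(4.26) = -374.20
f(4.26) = -433.31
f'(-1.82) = 15.82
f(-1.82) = -4.62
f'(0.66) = -5.78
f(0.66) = -2.23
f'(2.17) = -61.34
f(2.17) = -41.44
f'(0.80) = -7.57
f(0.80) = -3.16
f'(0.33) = -3.13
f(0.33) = -0.82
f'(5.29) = -688.68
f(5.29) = -969.71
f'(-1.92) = 19.09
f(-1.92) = -6.36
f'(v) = -4*v^3 - 3*v^2 - 2*v - 2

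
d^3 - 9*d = d*(d - 3)*(d + 3)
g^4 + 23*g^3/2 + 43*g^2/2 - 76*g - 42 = (g - 2)*(g + 1/2)*(g + 6)*(g + 7)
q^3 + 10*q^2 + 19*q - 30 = (q - 1)*(q + 5)*(q + 6)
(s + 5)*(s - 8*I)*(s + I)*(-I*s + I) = -I*s^4 - 7*s^3 - 4*I*s^3 - 28*s^2 - 3*I*s^2 + 35*s - 32*I*s + 40*I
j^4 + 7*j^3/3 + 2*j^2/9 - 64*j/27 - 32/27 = (j - 1)*(j + 2/3)*(j + 4/3)^2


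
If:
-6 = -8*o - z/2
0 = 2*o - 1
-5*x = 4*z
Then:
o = 1/2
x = -16/5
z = 4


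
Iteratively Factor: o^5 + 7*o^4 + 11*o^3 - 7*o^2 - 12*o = (o)*(o^4 + 7*o^3 + 11*o^2 - 7*o - 12) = o*(o + 4)*(o^3 + 3*o^2 - o - 3) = o*(o - 1)*(o + 4)*(o^2 + 4*o + 3) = o*(o - 1)*(o + 3)*(o + 4)*(o + 1)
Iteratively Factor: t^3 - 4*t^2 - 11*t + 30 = (t + 3)*(t^2 - 7*t + 10) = (t - 5)*(t + 3)*(t - 2)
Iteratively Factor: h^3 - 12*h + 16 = (h + 4)*(h^2 - 4*h + 4) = (h - 2)*(h + 4)*(h - 2)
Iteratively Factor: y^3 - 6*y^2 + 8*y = (y - 2)*(y^2 - 4*y) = (y - 4)*(y - 2)*(y)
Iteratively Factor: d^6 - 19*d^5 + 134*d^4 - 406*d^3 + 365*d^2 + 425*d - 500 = (d + 1)*(d^5 - 20*d^4 + 154*d^3 - 560*d^2 + 925*d - 500) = (d - 5)*(d + 1)*(d^4 - 15*d^3 + 79*d^2 - 165*d + 100) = (d - 5)*(d - 1)*(d + 1)*(d^3 - 14*d^2 + 65*d - 100) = (d - 5)*(d - 4)*(d - 1)*(d + 1)*(d^2 - 10*d + 25) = (d - 5)^2*(d - 4)*(d - 1)*(d + 1)*(d - 5)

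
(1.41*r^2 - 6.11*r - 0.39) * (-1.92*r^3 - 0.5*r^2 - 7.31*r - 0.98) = -2.7072*r^5 + 11.0262*r^4 - 6.5033*r^3 + 43.4773*r^2 + 8.8387*r + 0.3822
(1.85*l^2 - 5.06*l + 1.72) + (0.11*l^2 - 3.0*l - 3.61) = 1.96*l^2 - 8.06*l - 1.89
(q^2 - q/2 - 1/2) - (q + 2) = q^2 - 3*q/2 - 5/2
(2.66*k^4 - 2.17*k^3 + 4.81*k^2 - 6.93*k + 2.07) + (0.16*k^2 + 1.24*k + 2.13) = 2.66*k^4 - 2.17*k^3 + 4.97*k^2 - 5.69*k + 4.2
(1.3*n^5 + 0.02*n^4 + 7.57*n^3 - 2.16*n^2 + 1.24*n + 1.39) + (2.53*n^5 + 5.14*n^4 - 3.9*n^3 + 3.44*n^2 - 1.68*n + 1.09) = 3.83*n^5 + 5.16*n^4 + 3.67*n^3 + 1.28*n^2 - 0.44*n + 2.48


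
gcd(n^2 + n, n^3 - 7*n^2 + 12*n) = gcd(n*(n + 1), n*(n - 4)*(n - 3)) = n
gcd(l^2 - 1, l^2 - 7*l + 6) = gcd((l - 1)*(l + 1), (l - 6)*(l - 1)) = l - 1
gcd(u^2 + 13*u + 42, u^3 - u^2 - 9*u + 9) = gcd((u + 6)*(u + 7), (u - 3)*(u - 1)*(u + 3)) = 1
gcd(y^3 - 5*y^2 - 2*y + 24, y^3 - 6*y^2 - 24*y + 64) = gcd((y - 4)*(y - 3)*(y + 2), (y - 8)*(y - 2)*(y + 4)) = 1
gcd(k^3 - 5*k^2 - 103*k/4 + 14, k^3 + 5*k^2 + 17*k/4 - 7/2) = k^2 + 3*k - 7/4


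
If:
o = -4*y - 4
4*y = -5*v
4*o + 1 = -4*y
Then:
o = 1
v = 1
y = -5/4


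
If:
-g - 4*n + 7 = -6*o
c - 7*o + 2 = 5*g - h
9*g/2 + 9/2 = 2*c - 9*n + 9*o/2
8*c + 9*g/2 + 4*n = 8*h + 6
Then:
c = 216*o/37 + 6219/296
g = 44*o/37 + 358/37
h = 263*o/37 + 7509/296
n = 89*o/74 - 99/148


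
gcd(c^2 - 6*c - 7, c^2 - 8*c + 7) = c - 7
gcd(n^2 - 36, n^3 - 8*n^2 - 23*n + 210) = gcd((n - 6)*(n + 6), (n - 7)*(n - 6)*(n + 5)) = n - 6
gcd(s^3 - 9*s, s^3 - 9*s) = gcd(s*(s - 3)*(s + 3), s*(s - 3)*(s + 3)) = s^3 - 9*s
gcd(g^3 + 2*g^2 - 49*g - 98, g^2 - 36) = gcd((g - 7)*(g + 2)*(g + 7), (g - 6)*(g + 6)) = 1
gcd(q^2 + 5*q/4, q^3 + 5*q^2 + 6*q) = q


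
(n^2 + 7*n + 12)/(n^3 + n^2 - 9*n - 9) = (n + 4)/(n^2 - 2*n - 3)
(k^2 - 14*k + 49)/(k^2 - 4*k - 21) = (k - 7)/(k + 3)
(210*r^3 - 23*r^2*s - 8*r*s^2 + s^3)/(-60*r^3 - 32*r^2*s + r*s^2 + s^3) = (-7*r + s)/(2*r + s)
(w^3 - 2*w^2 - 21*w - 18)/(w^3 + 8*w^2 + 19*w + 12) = (w - 6)/(w + 4)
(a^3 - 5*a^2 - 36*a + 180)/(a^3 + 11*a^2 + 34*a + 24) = (a^2 - 11*a + 30)/(a^2 + 5*a + 4)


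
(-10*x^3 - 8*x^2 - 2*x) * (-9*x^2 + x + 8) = 90*x^5 + 62*x^4 - 70*x^3 - 66*x^2 - 16*x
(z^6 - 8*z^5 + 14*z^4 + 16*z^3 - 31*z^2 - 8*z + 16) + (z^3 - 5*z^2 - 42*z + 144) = z^6 - 8*z^5 + 14*z^4 + 17*z^3 - 36*z^2 - 50*z + 160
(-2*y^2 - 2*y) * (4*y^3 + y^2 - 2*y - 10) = -8*y^5 - 10*y^4 + 2*y^3 + 24*y^2 + 20*y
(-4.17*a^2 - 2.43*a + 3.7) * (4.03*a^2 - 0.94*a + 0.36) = -16.8051*a^4 - 5.8731*a^3 + 15.694*a^2 - 4.3528*a + 1.332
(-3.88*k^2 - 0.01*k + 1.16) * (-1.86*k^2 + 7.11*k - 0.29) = 7.2168*k^4 - 27.5682*k^3 - 1.1035*k^2 + 8.2505*k - 0.3364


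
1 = 1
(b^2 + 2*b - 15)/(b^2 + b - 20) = (b - 3)/(b - 4)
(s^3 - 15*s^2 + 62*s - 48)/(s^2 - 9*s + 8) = s - 6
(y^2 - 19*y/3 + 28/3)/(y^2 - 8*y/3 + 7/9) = 3*(y - 4)/(3*y - 1)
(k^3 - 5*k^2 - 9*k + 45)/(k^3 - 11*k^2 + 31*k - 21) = (k^2 - 2*k - 15)/(k^2 - 8*k + 7)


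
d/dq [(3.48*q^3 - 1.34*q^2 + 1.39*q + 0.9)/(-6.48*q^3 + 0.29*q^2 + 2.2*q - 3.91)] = (-7.674*q^4 + 33.3264*q^3 - 26.6755*q^2 + 9.9568*q - 7.4149)/(41.9904*q^6 - 3.7584*q^5 - 28.4279*q^4 + 51.9496*q^3 + 2.5722*q^2 - 17.204*q + 15.2881)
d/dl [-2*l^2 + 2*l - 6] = 2 - 4*l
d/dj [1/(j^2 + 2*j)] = 2*(-j - 1)/(j^2*(j + 2)^2)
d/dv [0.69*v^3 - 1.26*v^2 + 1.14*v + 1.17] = 2.07*v^2 - 2.52*v + 1.14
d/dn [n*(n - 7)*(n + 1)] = 3*n^2 - 12*n - 7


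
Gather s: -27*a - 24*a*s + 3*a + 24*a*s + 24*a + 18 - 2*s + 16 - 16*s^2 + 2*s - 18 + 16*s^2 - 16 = 0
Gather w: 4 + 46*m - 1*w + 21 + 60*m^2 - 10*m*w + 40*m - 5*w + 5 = 60*m^2 + 86*m + w*(-10*m - 6) + 30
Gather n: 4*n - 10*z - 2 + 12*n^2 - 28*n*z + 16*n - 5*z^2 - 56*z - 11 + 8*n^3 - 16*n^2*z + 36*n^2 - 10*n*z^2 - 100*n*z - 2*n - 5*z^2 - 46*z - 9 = 8*n^3 + n^2*(48 - 16*z) + n*(-10*z^2 - 128*z + 18) - 10*z^2 - 112*z - 22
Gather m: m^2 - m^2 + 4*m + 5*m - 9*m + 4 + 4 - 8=0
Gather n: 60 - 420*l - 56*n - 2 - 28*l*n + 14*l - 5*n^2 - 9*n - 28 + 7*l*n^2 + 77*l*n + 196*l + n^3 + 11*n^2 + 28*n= -210*l + n^3 + n^2*(7*l + 6) + n*(49*l - 37) + 30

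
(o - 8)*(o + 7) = o^2 - o - 56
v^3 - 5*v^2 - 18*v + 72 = (v - 6)*(v - 3)*(v + 4)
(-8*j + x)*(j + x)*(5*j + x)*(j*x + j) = -40*j^4*x - 40*j^4 - 43*j^3*x^2 - 43*j^3*x - 2*j^2*x^3 - 2*j^2*x^2 + j*x^4 + j*x^3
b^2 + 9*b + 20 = (b + 4)*(b + 5)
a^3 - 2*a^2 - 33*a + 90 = (a - 5)*(a - 3)*(a + 6)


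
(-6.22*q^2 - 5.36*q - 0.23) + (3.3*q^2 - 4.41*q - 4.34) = -2.92*q^2 - 9.77*q - 4.57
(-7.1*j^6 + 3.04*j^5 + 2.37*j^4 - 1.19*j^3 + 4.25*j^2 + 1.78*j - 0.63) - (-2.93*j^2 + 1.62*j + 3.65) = -7.1*j^6 + 3.04*j^5 + 2.37*j^4 - 1.19*j^3 + 7.18*j^2 + 0.16*j - 4.28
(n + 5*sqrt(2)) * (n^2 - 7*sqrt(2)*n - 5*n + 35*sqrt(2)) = n^3 - 5*n^2 - 2*sqrt(2)*n^2 - 70*n + 10*sqrt(2)*n + 350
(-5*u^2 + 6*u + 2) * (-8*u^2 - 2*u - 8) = 40*u^4 - 38*u^3 + 12*u^2 - 52*u - 16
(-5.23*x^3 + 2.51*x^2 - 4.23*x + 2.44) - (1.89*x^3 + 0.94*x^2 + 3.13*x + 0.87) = -7.12*x^3 + 1.57*x^2 - 7.36*x + 1.57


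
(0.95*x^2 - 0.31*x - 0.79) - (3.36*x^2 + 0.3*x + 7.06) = -2.41*x^2 - 0.61*x - 7.85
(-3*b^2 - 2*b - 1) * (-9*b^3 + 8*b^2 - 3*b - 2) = 27*b^5 - 6*b^4 + 2*b^3 + 4*b^2 + 7*b + 2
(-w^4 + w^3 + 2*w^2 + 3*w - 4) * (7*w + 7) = -7*w^5 + 21*w^3 + 35*w^2 - 7*w - 28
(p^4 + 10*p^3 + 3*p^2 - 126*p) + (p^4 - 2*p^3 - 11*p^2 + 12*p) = 2*p^4 + 8*p^3 - 8*p^2 - 114*p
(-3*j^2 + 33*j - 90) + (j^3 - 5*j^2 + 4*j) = j^3 - 8*j^2 + 37*j - 90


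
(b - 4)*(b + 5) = b^2 + b - 20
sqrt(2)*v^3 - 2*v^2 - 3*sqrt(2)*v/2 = v*(v - 3*sqrt(2)/2)*(sqrt(2)*v + 1)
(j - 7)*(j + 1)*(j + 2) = j^3 - 4*j^2 - 19*j - 14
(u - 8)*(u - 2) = u^2 - 10*u + 16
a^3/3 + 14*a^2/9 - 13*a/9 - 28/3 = (a/3 + 1)*(a - 7/3)*(a + 4)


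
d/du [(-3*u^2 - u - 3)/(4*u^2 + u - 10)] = (u^2 + 84*u + 13)/(16*u^4 + 8*u^3 - 79*u^2 - 20*u + 100)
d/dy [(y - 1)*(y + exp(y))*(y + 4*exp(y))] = (y - 1)*(y + exp(y))*(4*exp(y) + 1) + (y - 1)*(y + 4*exp(y))*(exp(y) + 1) + (y + exp(y))*(y + 4*exp(y))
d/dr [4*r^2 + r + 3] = 8*r + 1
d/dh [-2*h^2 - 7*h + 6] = -4*h - 7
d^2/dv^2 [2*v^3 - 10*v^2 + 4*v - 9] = 12*v - 20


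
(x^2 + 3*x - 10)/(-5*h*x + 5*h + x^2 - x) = (-x^2 - 3*x + 10)/(5*h*x - 5*h - x^2 + x)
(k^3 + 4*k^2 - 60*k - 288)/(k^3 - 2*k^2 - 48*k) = (k + 6)/k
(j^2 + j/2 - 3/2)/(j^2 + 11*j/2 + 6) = (j - 1)/(j + 4)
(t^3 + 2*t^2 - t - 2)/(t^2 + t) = t + 1 - 2/t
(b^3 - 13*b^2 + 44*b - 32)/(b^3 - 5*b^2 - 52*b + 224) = (b - 1)/(b + 7)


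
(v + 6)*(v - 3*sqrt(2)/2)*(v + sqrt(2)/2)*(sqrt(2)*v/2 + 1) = sqrt(2)*v^4/2 + 3*sqrt(2)*v^3 - 7*sqrt(2)*v^2/4 - 21*sqrt(2)*v/2 - 3*v/2 - 9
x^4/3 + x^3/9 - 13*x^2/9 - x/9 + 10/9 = (x/3 + 1/3)*(x - 5/3)*(x - 1)*(x + 2)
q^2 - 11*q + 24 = (q - 8)*(q - 3)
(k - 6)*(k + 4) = k^2 - 2*k - 24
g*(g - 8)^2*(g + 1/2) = g^4 - 31*g^3/2 + 56*g^2 + 32*g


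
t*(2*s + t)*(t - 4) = 2*s*t^2 - 8*s*t + t^3 - 4*t^2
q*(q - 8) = q^2 - 8*q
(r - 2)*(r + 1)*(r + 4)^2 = r^4 + 7*r^3 + 6*r^2 - 32*r - 32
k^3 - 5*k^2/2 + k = k*(k - 2)*(k - 1/2)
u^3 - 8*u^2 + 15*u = u*(u - 5)*(u - 3)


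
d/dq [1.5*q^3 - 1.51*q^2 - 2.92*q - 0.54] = 4.5*q^2 - 3.02*q - 2.92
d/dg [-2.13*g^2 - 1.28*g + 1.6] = -4.26*g - 1.28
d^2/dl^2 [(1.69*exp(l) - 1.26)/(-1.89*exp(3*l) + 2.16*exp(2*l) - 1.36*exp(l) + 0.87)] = (-24.147396*exp(6*l) + 61.205382*exp(5*l) - 47.091024*exp(4*l) - 11.097783*exp(3*l) + 26.597322*exp(2*l) - 9.14028*exp(l) + 0.211671)*exp(l)/(6.751269*exp(9*l) - 23.147208*exp(8*l) + 41.02812*exp(7*l) - 52.713261*exp(6*l) + 50.833008*exp(5*l) - 37.580112*exp(4*l) + 22.141351*exp(3*l) - 9.732168*exp(2*l) + 3.088152*exp(l) - 0.658503)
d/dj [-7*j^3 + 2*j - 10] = 2 - 21*j^2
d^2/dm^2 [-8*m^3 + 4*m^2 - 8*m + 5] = 8 - 48*m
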